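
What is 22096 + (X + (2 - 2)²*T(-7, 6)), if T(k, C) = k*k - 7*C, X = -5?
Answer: 22091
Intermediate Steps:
T(k, C) = k² - 7*C
22096 + (X + (2 - 2)²*T(-7, 6)) = 22096 + (-5 + (2 - 2)²*((-7)² - 7*6)) = 22096 + (-5 + 0²*(49 - 42)) = 22096 + (-5 + 0*7) = 22096 + (-5 + 0) = 22096 - 5 = 22091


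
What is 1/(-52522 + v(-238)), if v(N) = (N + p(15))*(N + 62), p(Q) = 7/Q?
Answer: -15/160742 ≈ -9.3317e-5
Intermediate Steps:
v(N) = (62 + N)*(7/15 + N) (v(N) = (N + 7/15)*(N + 62) = (N + 7*(1/15))*(62 + N) = (N + 7/15)*(62 + N) = (7/15 + N)*(62 + N) = (62 + N)*(7/15 + N))
1/(-52522 + v(-238)) = 1/(-52522 + (434/15 + (-238)² + (937/15)*(-238))) = 1/(-52522 + (434/15 + 56644 - 223006/15)) = 1/(-52522 + 627088/15) = 1/(-160742/15) = -15/160742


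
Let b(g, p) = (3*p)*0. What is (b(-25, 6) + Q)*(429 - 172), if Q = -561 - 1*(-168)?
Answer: -101001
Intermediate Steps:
b(g, p) = 0
Q = -393 (Q = -561 + 168 = -393)
(b(-25, 6) + Q)*(429 - 172) = (0 - 393)*(429 - 172) = -393*257 = -101001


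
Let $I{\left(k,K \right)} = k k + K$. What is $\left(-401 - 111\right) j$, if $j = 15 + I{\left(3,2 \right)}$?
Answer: $-13312$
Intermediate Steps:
$I{\left(k,K \right)} = K + k^{2}$ ($I{\left(k,K \right)} = k^{2} + K = K + k^{2}$)
$j = 26$ ($j = 15 + \left(2 + 3^{2}\right) = 15 + \left(2 + 9\right) = 15 + 11 = 26$)
$\left(-401 - 111\right) j = \left(-401 - 111\right) 26 = \left(-512\right) 26 = -13312$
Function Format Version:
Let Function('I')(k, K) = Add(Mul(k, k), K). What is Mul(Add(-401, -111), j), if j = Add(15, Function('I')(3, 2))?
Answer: -13312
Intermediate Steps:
Function('I')(k, K) = Add(K, Pow(k, 2)) (Function('I')(k, K) = Add(Pow(k, 2), K) = Add(K, Pow(k, 2)))
j = 26 (j = Add(15, Add(2, Pow(3, 2))) = Add(15, Add(2, 9)) = Add(15, 11) = 26)
Mul(Add(-401, -111), j) = Mul(Add(-401, -111), 26) = Mul(-512, 26) = -13312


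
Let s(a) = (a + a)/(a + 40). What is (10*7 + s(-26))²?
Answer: 215296/49 ≈ 4393.8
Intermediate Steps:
s(a) = 2*a/(40 + a) (s(a) = (2*a)/(40 + a) = 2*a/(40 + a))
(10*7 + s(-26))² = (10*7 + 2*(-26)/(40 - 26))² = (70 + 2*(-26)/14)² = (70 + 2*(-26)*(1/14))² = (70 - 26/7)² = (464/7)² = 215296/49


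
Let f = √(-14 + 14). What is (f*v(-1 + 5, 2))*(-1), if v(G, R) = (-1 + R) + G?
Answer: 0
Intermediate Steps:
f = 0 (f = √0 = 0)
v(G, R) = -1 + G + R
(f*v(-1 + 5, 2))*(-1) = (0*(-1 + (-1 + 5) + 2))*(-1) = (0*(-1 + 4 + 2))*(-1) = (0*5)*(-1) = 0*(-1) = 0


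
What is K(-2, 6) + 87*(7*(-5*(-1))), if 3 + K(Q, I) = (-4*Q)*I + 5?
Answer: 3095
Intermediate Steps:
K(Q, I) = 2 - 4*I*Q (K(Q, I) = -3 + ((-4*Q)*I + 5) = -3 + (-4*I*Q + 5) = -3 + (5 - 4*I*Q) = 2 - 4*I*Q)
K(-2, 6) + 87*(7*(-5*(-1))) = (2 - 4*6*(-2)) + 87*(7*(-5*(-1))) = (2 + 48) + 87*(7*5) = 50 + 87*35 = 50 + 3045 = 3095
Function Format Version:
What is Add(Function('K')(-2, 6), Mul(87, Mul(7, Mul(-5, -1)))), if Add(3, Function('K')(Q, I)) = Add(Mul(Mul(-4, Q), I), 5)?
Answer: 3095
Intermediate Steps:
Function('K')(Q, I) = Add(2, Mul(-4, I, Q)) (Function('K')(Q, I) = Add(-3, Add(Mul(Mul(-4, Q), I), 5)) = Add(-3, Add(Mul(-4, I, Q), 5)) = Add(-3, Add(5, Mul(-4, I, Q))) = Add(2, Mul(-4, I, Q)))
Add(Function('K')(-2, 6), Mul(87, Mul(7, Mul(-5, -1)))) = Add(Add(2, Mul(-4, 6, -2)), Mul(87, Mul(7, Mul(-5, -1)))) = Add(Add(2, 48), Mul(87, Mul(7, 5))) = Add(50, Mul(87, 35)) = Add(50, 3045) = 3095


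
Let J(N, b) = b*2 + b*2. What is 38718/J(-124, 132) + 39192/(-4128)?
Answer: 241553/3784 ≈ 63.835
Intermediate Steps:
J(N, b) = 4*b (J(N, b) = 2*b + 2*b = 4*b)
38718/J(-124, 132) + 39192/(-4128) = 38718/((4*132)) + 39192/(-4128) = 38718/528 + 39192*(-1/4128) = 38718*(1/528) - 1633/172 = 6453/88 - 1633/172 = 241553/3784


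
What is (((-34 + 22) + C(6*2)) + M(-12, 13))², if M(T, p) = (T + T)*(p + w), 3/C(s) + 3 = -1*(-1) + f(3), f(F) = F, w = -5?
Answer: 40401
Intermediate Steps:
C(s) = 3 (C(s) = 3/(-3 + (-1*(-1) + 3)) = 3/(-3 + (1 + 3)) = 3/(-3 + 4) = 3/1 = 3*1 = 3)
M(T, p) = 2*T*(-5 + p) (M(T, p) = (T + T)*(p - 5) = (2*T)*(-5 + p) = 2*T*(-5 + p))
(((-34 + 22) + C(6*2)) + M(-12, 13))² = (((-34 + 22) + 3) + 2*(-12)*(-5 + 13))² = ((-12 + 3) + 2*(-12)*8)² = (-9 - 192)² = (-201)² = 40401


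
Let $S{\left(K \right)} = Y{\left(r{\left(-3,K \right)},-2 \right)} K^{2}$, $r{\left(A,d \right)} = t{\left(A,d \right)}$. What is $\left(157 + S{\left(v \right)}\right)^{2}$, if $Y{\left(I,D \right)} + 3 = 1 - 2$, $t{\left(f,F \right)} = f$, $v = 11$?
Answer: $106929$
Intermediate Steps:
$r{\left(A,d \right)} = A$
$Y{\left(I,D \right)} = -4$ ($Y{\left(I,D \right)} = -3 + \left(1 - 2\right) = -3 - 1 = -4$)
$S{\left(K \right)} = - 4 K^{2}$
$\left(157 + S{\left(v \right)}\right)^{2} = \left(157 - 4 \cdot 11^{2}\right)^{2} = \left(157 - 484\right)^{2} = \left(-327\right)^{2} = 106929$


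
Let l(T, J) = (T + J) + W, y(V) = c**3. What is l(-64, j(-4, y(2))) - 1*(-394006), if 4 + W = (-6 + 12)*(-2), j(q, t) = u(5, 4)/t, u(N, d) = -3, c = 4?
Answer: 25211261/64 ≈ 3.9393e+5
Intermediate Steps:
y(V) = 64 (y(V) = 4**3 = 64)
j(q, t) = -3/t
W = -16 (W = -4 + (-6 + 12)*(-2) = -4 + 6*(-2) = -4 - 12 = -16)
l(T, J) = -16 + J + T (l(T, J) = (T + J) - 16 = (J + T) - 16 = -16 + J + T)
l(-64, j(-4, y(2))) - 1*(-394006) = (-16 - 3/64 - 64) - 1*(-394006) = (-16 - 3*1/64 - 64) + 394006 = (-16 - 3/64 - 64) + 394006 = -5123/64 + 394006 = 25211261/64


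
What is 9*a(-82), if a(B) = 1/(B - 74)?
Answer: -3/52 ≈ -0.057692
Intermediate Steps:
a(B) = 1/(-74 + B)
9*a(-82) = 9/(-74 - 82) = 9/(-156) = 9*(-1/156) = -3/52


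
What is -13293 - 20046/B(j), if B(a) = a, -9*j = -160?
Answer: -1153647/80 ≈ -14421.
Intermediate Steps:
j = 160/9 (j = -1/9*(-160) = 160/9 ≈ 17.778)
-13293 - 20046/B(j) = -13293 - 20046/160/9 = -13293 - 20046*9/160 = -13293 - 90207/80 = -1153647/80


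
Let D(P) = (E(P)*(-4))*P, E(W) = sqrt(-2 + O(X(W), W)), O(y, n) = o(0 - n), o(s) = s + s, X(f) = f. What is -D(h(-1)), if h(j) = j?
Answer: 0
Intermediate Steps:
o(s) = 2*s
O(y, n) = -2*n (O(y, n) = 2*(0 - n) = 2*(-n) = -2*n)
E(W) = sqrt(-2 - 2*W)
D(P) = -4*P*sqrt(-2 - 2*P) (D(P) = (sqrt(-2 - 2*P)*(-4))*P = (-4*sqrt(-2 - 2*P))*P = -4*P*sqrt(-2 - 2*P))
-D(h(-1)) = -(-4)*(-1)*sqrt(-2 - 2*(-1)) = -(-4)*(-1)*sqrt(-2 + 2) = -(-4)*(-1)*sqrt(0) = -(-4)*(-1)*0 = -1*0 = 0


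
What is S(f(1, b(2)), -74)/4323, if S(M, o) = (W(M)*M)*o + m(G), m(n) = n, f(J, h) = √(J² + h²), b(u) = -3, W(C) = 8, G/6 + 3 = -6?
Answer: -18/1441 - 592*√10/4323 ≈ -0.44554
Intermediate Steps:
G = -54 (G = -18 + 6*(-6) = -18 - 36 = -54)
S(M, o) = -54 + 8*M*o (S(M, o) = (8*M)*o - 54 = 8*M*o - 54 = -54 + 8*M*o)
S(f(1, b(2)), -74)/4323 = (-54 + 8*√(1² + (-3)²)*(-74))/4323 = (-54 + 8*√(1 + 9)*(-74))*(1/4323) = (-54 + 8*√10*(-74))*(1/4323) = (-54 - 592*√10)*(1/4323) = -18/1441 - 592*√10/4323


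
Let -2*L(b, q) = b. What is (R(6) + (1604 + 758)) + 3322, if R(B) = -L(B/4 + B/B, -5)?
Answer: 22741/4 ≈ 5685.3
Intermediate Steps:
L(b, q) = -b/2
R(B) = ½ + B/8 (R(B) = -(-1)*(B/4 + B/B)/2 = -(-1)*(B*(¼) + 1)/2 = -(-1)*(B/4 + 1)/2 = -(-1)*(1 + B/4)/2 = -(-½ - B/8) = ½ + B/8)
(R(6) + (1604 + 758)) + 3322 = ((½ + (⅛)*6) + (1604 + 758)) + 3322 = ((½ + ¾) + 2362) + 3322 = (5/4 + 2362) + 3322 = 9453/4 + 3322 = 22741/4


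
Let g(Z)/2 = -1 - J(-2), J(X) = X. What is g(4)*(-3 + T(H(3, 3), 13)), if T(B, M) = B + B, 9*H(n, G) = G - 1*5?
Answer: -62/9 ≈ -6.8889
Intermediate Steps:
H(n, G) = -5/9 + G/9 (H(n, G) = (G - 1*5)/9 = (G - 5)/9 = (-5 + G)/9 = -5/9 + G/9)
T(B, M) = 2*B
g(Z) = 2 (g(Z) = 2*(-1 - 1*(-2)) = 2*(-1 + 2) = 2*1 = 2)
g(4)*(-3 + T(H(3, 3), 13)) = 2*(-3 + 2*(-5/9 + (⅑)*3)) = 2*(-3 + 2*(-5/9 + ⅓)) = 2*(-3 + 2*(-2/9)) = 2*(-3 - 4/9) = 2*(-31/9) = -62/9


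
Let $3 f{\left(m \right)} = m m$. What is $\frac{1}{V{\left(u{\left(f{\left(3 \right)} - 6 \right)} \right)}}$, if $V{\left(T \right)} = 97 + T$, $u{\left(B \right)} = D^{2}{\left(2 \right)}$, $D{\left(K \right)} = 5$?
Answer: $\frac{1}{122} \approx 0.0081967$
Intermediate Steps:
$f{\left(m \right)} = \frac{m^{2}}{3}$ ($f{\left(m \right)} = \frac{m m}{3} = \frac{m^{2}}{3}$)
$u{\left(B \right)} = 25$ ($u{\left(B \right)} = 5^{2} = 25$)
$\frac{1}{V{\left(u{\left(f{\left(3 \right)} - 6 \right)} \right)}} = \frac{1}{97 + 25} = \frac{1}{122}$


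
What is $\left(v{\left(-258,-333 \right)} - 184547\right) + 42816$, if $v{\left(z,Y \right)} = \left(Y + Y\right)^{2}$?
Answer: $301825$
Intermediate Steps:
$v{\left(z,Y \right)} = 4 Y^{2}$ ($v{\left(z,Y \right)} = \left(2 Y\right)^{2} = 4 Y^{2}$)
$\left(v{\left(-258,-333 \right)} - 184547\right) + 42816 = \left(4 \left(-333\right)^{2} - 184547\right) + 42816 = \left(4 \cdot 110889 - 184547\right) + 42816 = \left(443556 - 184547\right) + 42816 = 259009 + 42816 = 301825$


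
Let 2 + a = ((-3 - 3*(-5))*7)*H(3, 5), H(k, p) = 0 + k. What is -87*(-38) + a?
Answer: 3556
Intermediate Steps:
H(k, p) = k
a = 250 (a = -2 + ((-3 - 3*(-5))*7)*3 = -2 + ((-3 + 15)*7)*3 = -2 + (12*7)*3 = -2 + 84*3 = -2 + 252 = 250)
-87*(-38) + a = -87*(-38) + 250 = 3306 + 250 = 3556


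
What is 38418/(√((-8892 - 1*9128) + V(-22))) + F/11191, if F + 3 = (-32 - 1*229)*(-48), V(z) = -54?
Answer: 12525/11191 - 19209*I*√18074/9037 ≈ 1.1192 - 285.76*I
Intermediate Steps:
F = 12525 (F = -3 + (-32 - 1*229)*(-48) = -3 + (-32 - 229)*(-48) = -3 - 261*(-48) = -3 + 12528 = 12525)
38418/(√((-8892 - 1*9128) + V(-22))) + F/11191 = 38418/(√((-8892 - 1*9128) - 54)) + 12525/11191 = 38418/(√((-8892 - 9128) - 54)) + 12525*(1/11191) = 38418/(√(-18020 - 54)) + 12525/11191 = 38418/(√(-18074)) + 12525/11191 = 38418/((I*√18074)) + 12525/11191 = 38418*(-I*√18074/18074) + 12525/11191 = -19209*I*√18074/9037 + 12525/11191 = 12525/11191 - 19209*I*√18074/9037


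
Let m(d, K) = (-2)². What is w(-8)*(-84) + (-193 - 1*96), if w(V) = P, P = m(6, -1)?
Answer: -625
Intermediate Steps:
m(d, K) = 4
P = 4
w(V) = 4
w(-8)*(-84) + (-193 - 1*96) = 4*(-84) + (-193 - 1*96) = -336 + (-193 - 96) = -336 - 289 = -625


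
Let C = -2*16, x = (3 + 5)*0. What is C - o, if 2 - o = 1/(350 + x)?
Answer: -11899/350 ≈ -33.997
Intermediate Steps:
x = 0 (x = 8*0 = 0)
o = 699/350 (o = 2 - 1/(350 + 0) = 2 - 1/350 = 699/350 ≈ 1.9971)
C = -32
C - o = -32 - 1*699/350 = -32 - 699/350 = -11899/350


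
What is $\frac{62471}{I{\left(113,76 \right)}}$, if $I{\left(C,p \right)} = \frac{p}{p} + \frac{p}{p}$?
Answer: $\frac{62471}{2} \approx 31236.0$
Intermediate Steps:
$I{\left(C,p \right)} = 2$ ($I{\left(C,p \right)} = 1 + 1 = 2$)
$\frac{62471}{I{\left(113,76 \right)}} = \frac{62471}{2}$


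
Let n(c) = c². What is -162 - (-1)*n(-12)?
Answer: -18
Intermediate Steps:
-162 - (-1)*n(-12) = -162 - (-1)*(-12)² = -162 - (-1)*144 = -162 - 1*(-144) = -162 + 144 = -18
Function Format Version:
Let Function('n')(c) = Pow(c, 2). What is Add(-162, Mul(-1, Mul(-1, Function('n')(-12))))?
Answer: -18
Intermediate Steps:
Add(-162, Mul(-1, Mul(-1, Function('n')(-12)))) = Add(-162, Mul(-1, Mul(-1, Pow(-12, 2)))) = Add(-162, Mul(-1, Mul(-1, 144))) = Add(-162, Mul(-1, -144)) = Add(-162, 144) = -18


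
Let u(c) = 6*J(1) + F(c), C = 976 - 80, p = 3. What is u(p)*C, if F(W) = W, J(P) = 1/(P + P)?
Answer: 5376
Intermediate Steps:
J(P) = 1/(2*P)
C = 896
u(c) = 3 + c (u(c) = 6*((1/2)/1) + c = 6*((1/2)*1) + c = 6*(1/2) + c = 3 + c)
u(p)*C = (3 + 3)*896 = 6*896 = 5376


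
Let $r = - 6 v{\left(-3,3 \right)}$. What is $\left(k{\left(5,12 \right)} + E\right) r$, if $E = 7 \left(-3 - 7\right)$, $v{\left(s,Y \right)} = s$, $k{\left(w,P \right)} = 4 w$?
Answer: $-900$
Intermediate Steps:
$r = 18$ ($r = \left(-6\right) \left(-3\right) = 18$)
$E = -70$ ($E = 7 \left(-10\right) = -70$)
$\left(k{\left(5,12 \right)} + E\right) r = \left(4 \cdot 5 - 70\right) 18 = \left(20 - 70\right) 18 = \left(-50\right) 18 = -900$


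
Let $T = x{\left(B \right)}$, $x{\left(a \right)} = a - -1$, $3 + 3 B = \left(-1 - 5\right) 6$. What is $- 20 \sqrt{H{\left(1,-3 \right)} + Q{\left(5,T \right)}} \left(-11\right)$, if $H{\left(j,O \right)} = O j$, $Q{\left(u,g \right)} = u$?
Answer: $220 \sqrt{2} \approx 311.13$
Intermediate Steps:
$B = -13$ ($B = -1 + \frac{\left(-1 - 5\right) 6}{3} = -1 + \frac{\left(-6\right) 6}{3} = -1 + \frac{1}{3} \left(-36\right) = -1 - 12 = -13$)
$x{\left(a \right)} = 1 + a$ ($x{\left(a \right)} = a + 1 = 1 + a$)
$T = -12$ ($T = 1 - 13 = -12$)
$- 20 \sqrt{H{\left(1,-3 \right)} + Q{\left(5,T \right)}} \left(-11\right) = - 20 \sqrt{\left(-3\right) 1 + 5} \left(-11\right) = - 20 \sqrt{-3 + 5} \left(-11\right) = - 20 \sqrt{2} \left(-11\right) = 220 \sqrt{2}$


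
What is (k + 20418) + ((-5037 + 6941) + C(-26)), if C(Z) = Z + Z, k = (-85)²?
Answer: 29495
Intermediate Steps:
k = 7225
C(Z) = 2*Z
(k + 20418) + ((-5037 + 6941) + C(-26)) = (7225 + 20418) + ((-5037 + 6941) + 2*(-26)) = 27643 + (1904 - 52) = 27643 + 1852 = 29495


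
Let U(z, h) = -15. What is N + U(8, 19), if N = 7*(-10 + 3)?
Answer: -64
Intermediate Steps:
N = -49 (N = 7*(-7) = -49)
N + U(8, 19) = -49 - 15 = -64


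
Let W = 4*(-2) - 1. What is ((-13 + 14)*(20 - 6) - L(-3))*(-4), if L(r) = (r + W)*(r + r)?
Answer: 232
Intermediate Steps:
W = -9 (W = -8 - 1 = -9)
L(r) = 2*r*(-9 + r) (L(r) = (r - 9)*(r + r) = (-9 + r)*(2*r) = 2*r*(-9 + r))
((-13 + 14)*(20 - 6) - L(-3))*(-4) = ((-13 + 14)*(20 - 6) - 2*(-3)*(-9 - 3))*(-4) = (1*14 - 2*(-3)*(-12))*(-4) = (14 - 1*72)*(-4) = (14 - 72)*(-4) = -58*(-4) = 232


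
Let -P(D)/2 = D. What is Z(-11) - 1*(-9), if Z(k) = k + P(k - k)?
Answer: -2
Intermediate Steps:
P(D) = -2*D
Z(k) = k (Z(k) = k - 2*(k - k) = k - 2*0 = k + 0 = k)
Z(-11) - 1*(-9) = -11 - 1*(-9) = -11 + 9 = -2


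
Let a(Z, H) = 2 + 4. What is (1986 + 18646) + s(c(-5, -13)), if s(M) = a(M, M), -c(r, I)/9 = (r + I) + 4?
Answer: 20638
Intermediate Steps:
a(Z, H) = 6
c(r, I) = -36 - 9*I - 9*r (c(r, I) = -9*((r + I) + 4) = -9*((I + r) + 4) = -9*(4 + I + r) = -36 - 9*I - 9*r)
s(M) = 6
(1986 + 18646) + s(c(-5, -13)) = (1986 + 18646) + 6 = 20632 + 6 = 20638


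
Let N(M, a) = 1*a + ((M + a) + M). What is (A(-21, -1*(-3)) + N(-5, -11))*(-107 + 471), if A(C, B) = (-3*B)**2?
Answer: 17836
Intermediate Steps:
A(C, B) = 9*B**2
N(M, a) = 2*M + 2*a (N(M, a) = a + (a + 2*M) = 2*M + 2*a)
(A(-21, -1*(-3)) + N(-5, -11))*(-107 + 471) = (9*(-1*(-3))**2 + (2*(-5) + 2*(-11)))*(-107 + 471) = (9*3**2 + (-10 - 22))*364 = (9*9 - 32)*364 = (81 - 32)*364 = 49*364 = 17836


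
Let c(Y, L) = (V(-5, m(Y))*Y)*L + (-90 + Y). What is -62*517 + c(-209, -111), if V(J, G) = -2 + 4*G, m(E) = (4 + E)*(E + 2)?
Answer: 3937719509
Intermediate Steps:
m(E) = (2 + E)*(4 + E) (m(E) = (4 + E)*(2 + E) = (2 + E)*(4 + E))
c(Y, L) = -90 + Y + L*Y*(30 + 4*Y**2 + 24*Y) (c(Y, L) = ((-2 + 4*(8 + Y**2 + 6*Y))*Y)*L + (-90 + Y) = ((-2 + (32 + 4*Y**2 + 24*Y))*Y)*L + (-90 + Y) = ((30 + 4*Y**2 + 24*Y)*Y)*L + (-90 + Y) = (Y*(30 + 4*Y**2 + 24*Y))*L + (-90 + Y) = L*Y*(30 + 4*Y**2 + 24*Y) + (-90 + Y) = -90 + Y + L*Y*(30 + 4*Y**2 + 24*Y))
-62*517 + c(-209, -111) = -62*517 + (-90 - 209 + 2*(-111)*(-209)*(15 + 2*(-209)**2 + 12*(-209))) = -32054 + (-90 - 209 + 2*(-111)*(-209)*(15 + 2*43681 - 2508)) = -32054 + (-90 - 209 + 2*(-111)*(-209)*(15 + 87362 - 2508)) = -32054 + (-90 - 209 + 2*(-111)*(-209)*84869) = -32054 + (-90 - 209 + 3937751862) = -32054 + 3937751563 = 3937719509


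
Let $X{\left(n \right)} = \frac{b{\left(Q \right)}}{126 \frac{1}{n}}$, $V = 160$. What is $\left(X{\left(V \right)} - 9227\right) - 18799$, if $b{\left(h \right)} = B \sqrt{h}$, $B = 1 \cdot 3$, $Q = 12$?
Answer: $-28026 + \frac{160 \sqrt{3}}{21} \approx -28013.0$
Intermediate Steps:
$B = 3$
$b{\left(h \right)} = 3 \sqrt{h}$
$X{\left(n \right)} = \frac{n \sqrt{3}}{21}$ ($X{\left(n \right)} = \frac{3 \sqrt{12}}{126 \frac{1}{n}} = 3 \cdot 2 \sqrt{3} \frac{n}{126} = 6 \sqrt{3} \frac{n}{126} = \frac{n \sqrt{3}}{21}$)
$\left(X{\left(V \right)} - 9227\right) - 18799 = \left(\frac{1}{21} \cdot 160 \sqrt{3} - 9227\right) - 18799 = \left(\frac{160 \sqrt{3}}{21} - 9227\right) - 18799 = \left(-9227 + \frac{160 \sqrt{3}}{21}\right) - 18799 = -28026 + \frac{160 \sqrt{3}}{21}$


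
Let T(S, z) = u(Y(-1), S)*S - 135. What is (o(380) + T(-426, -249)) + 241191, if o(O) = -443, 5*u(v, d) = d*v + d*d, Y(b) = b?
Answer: -76287187/5 ≈ -1.5257e+7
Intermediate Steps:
u(v, d) = d²/5 + d*v/5 (u(v, d) = (d*v + d*d)/5 = (d*v + d²)/5 = (d² + d*v)/5 = d²/5 + d*v/5)
T(S, z) = -135 + S²*(-1 + S)/5 (T(S, z) = (S*(S - 1)/5)*S - 135 = (S*(-1 + S)/5)*S - 135 = S²*(-1 + S)/5 - 135 = -135 + S²*(-1 + S)/5)
(o(380) + T(-426, -249)) + 241191 = (-443 + (-135 + (⅕)*(-426)²*(-1 - 426))) + 241191 = (-443 + (-135 + (⅕)*181476*(-427))) + 241191 = (-443 + (-135 - 77490252/5)) + 241191 = (-443 - 77490927/5) + 241191 = -77493142/5 + 241191 = -76287187/5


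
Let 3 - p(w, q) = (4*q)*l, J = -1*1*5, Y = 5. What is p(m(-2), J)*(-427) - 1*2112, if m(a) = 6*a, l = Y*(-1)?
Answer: 39307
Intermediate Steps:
J = -5 (J = -1*5 = -5)
l = -5 (l = 5*(-1) = -5)
p(w, q) = 3 + 20*q (p(w, q) = 3 - 4*q*(-5) = 3 - (-20)*q = 3 + 20*q)
p(m(-2), J)*(-427) - 1*2112 = (3 + 20*(-5))*(-427) - 1*2112 = (3 - 100)*(-427) - 2112 = -97*(-427) - 2112 = 41419 - 2112 = 39307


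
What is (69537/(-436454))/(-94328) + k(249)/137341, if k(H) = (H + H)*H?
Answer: 392703936233457/434946617074384 ≈ 0.90288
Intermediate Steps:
k(H) = 2*H² (k(H) = (2*H)*H = 2*H²)
(69537/(-436454))/(-94328) + k(249)/137341 = (69537/(-436454))/(-94328) + (2*249²)/137341 = (69537*(-1/436454))*(-1/94328) + (2*62001)*(1/137341) = -69537/436454*(-1/94328) + 124002*(1/137341) = 5349/3166910224 + 124002/137341 = 392703936233457/434946617074384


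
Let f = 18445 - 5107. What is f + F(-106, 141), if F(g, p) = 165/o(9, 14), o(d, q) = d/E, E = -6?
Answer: 13228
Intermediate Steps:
o(d, q) = -d/6 (o(d, q) = d/(-6) = d*(-⅙) = -d/6)
F(g, p) = -110 (F(g, p) = 165/((-⅙*9)) = 165/(-3/2) = 165*(-⅔) = -110)
f = 13338
f + F(-106, 141) = 13338 - 110 = 13228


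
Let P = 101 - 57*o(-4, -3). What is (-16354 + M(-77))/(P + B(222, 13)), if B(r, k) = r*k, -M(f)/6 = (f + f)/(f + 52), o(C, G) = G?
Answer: -204887/39475 ≈ -5.1903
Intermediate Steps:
M(f) = -12*f/(52 + f) (M(f) = -6*(f + f)/(f + 52) = -6*2*f/(52 + f) = -12*f/(52 + f))
B(r, k) = k*r
P = 272 (P = 101 - 57*(-3) = 101 + 171 = 272)
(-16354 + M(-77))/(P + B(222, 13)) = (-16354 - 12*(-77)/(52 - 77))/(272 + 13*222) = (-16354 - 12*(-77)/(-25))/(272 + 2886) = (-16354 - 12*(-77)*(-1/25))/3158 = (-16354 - 924/25)*(1/3158) = -409774/25*1/3158 = -204887/39475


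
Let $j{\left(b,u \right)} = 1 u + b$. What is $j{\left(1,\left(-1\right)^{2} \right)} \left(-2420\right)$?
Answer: $-4840$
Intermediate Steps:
$j{\left(b,u \right)} = b + u$ ($j{\left(b,u \right)} = u + b = b + u$)
$j{\left(1,\left(-1\right)^{2} \right)} \left(-2420\right) = \left(1 + \left(-1\right)^{2}\right) \left(-2420\right) = \left(1 + 1\right) \left(-2420\right) = 2 \left(-2420\right) = -4840$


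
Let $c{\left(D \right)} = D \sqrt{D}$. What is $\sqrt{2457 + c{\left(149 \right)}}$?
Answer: $\sqrt{2457 + 149 \sqrt{149}} \approx 65.389$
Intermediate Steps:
$c{\left(D \right)} = D^{\frac{3}{2}}$
$\sqrt{2457 + c{\left(149 \right)}} = \sqrt{2457 + 149^{\frac{3}{2}}} = \sqrt{2457 + 149 \sqrt{149}}$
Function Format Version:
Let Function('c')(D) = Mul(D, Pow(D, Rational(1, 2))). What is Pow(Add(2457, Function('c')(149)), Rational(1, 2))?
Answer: Pow(Add(2457, Mul(149, Pow(149, Rational(1, 2)))), Rational(1, 2)) ≈ 65.389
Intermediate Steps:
Function('c')(D) = Pow(D, Rational(3, 2))
Pow(Add(2457, Function('c')(149)), Rational(1, 2)) = Pow(Add(2457, Pow(149, Rational(3, 2))), Rational(1, 2)) = Pow(Add(2457, Mul(149, Pow(149, Rational(1, 2)))), Rational(1, 2))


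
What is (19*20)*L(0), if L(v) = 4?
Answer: 1520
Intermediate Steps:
(19*20)*L(0) = (19*20)*4 = 380*4 = 1520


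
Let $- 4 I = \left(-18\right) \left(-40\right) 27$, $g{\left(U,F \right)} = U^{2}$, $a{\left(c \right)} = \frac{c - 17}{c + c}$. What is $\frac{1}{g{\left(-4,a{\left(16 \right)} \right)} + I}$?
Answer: $- \frac{1}{4844} \approx -0.00020644$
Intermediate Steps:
$a{\left(c \right)} = \frac{-17 + c}{2 c}$
$I = -4860$ ($I = - \frac{\left(-18\right) \left(-40\right) 27}{4} = - \frac{720 \cdot 27}{4} = \left(- \frac{1}{4}\right) 19440 = -4860$)
$\frac{1}{g{\left(-4,a{\left(16 \right)} \right)} + I} = \frac{1}{\left(-4\right)^{2} - 4860} = \frac{1}{16 - 4860} = \frac{1}{-4844} = - \frac{1}{4844}$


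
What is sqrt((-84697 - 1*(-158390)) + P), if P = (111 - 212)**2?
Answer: sqrt(83894) ≈ 289.64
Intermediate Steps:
P = 10201 (P = (-101)**2 = 10201)
sqrt((-84697 - 1*(-158390)) + P) = sqrt((-84697 - 1*(-158390)) + 10201) = sqrt((-84697 + 158390) + 10201) = sqrt(73693 + 10201) = sqrt(83894)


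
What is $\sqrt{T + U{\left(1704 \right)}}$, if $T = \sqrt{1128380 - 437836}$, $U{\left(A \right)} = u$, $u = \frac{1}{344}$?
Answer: $\frac{\sqrt{86 + 118336 \sqrt{43159}}}{172} \approx 28.827$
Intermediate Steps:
$u = \frac{1}{344} \approx 0.002907$
$U{\left(A \right)} = \frac{1}{344}$
$T = 4 \sqrt{43159}$ ($T = \sqrt{690544} = 4 \sqrt{43159} \approx 830.99$)
$\sqrt{T + U{\left(1704 \right)}} = \sqrt{4 \sqrt{43159} + \frac{1}{344}} = \sqrt{\frac{1}{344} + 4 \sqrt{43159}}$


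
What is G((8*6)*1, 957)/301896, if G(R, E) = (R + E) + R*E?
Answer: 15647/100632 ≈ 0.15549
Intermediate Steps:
G(R, E) = E + R + E*R (G(R, E) = (E + R) + E*R = E + R + E*R)
G((8*6)*1, 957)/301896 = (957 + (8*6)*1 + 957*((8*6)*1))/301896 = (957 + 48*1 + 957*(48*1))*(1/301896) = (957 + 48 + 957*48)*(1/301896) = (957 + 48 + 45936)*(1/301896) = 46941*(1/301896) = 15647/100632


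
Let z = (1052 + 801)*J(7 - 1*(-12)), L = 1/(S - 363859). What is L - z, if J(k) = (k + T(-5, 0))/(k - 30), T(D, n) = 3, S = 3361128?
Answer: 11107878915/2997269 ≈ 3706.0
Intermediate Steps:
L = 1/2997269 (L = 1/(3361128 - 363859) = 1/2997269 ≈ 3.3364e-7)
J(k) = (3 + k)/(-30 + k) (J(k) = (k + 3)/(k - 30) = (3 + k)/(-30 + k))
z = -3706 (z = (1052 + 801)*((3 + (7 - 1*(-12)))/(-30 + (7 - 1*(-12)))) = 1853*((3 + (7 + 12))/(-30 + (7 + 12))) = 1853*((3 + 19)/(-30 + 19)) = 1853*(22/(-11)) = 1853*(-1/11*22) = 1853*(-2) = -3706)
L - z = 1/2997269 - 1*(-3706) = 1/2997269 + 3706 = 11107878915/2997269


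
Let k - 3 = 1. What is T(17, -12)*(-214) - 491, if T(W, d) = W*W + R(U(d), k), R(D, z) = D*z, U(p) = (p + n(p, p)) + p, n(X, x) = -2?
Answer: -40081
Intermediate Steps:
U(p) = -2 + 2*p (U(p) = (p - 2) + p = (-2 + p) + p = -2 + 2*p)
k = 4 (k = 3 + 1 = 4)
T(W, d) = -8 + W² + 8*d (T(W, d) = W*W + (-2 + 2*d)*4 = W² + (-8 + 8*d) = -8 + W² + 8*d)
T(17, -12)*(-214) - 491 = (-8 + 17² + 8*(-12))*(-214) - 491 = (-8 + 289 - 96)*(-214) - 491 = 185*(-214) - 491 = -39590 - 491 = -40081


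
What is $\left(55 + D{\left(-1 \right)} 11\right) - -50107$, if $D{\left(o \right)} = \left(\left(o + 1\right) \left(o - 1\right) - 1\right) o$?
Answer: $50173$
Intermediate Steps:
$D{\left(o \right)} = o \left(-1 + \left(1 + o\right) \left(-1 + o\right)\right)$ ($D{\left(o \right)} = \left(\left(1 + o\right) \left(-1 + o\right) - 1\right) o = \left(-1 + \left(1 + o\right) \left(-1 + o\right)\right) o = o \left(-1 + \left(1 + o\right) \left(-1 + o\right)\right)$)
$\left(55 + D{\left(-1 \right)} 11\right) - -50107 = \left(55 + - (-2 + \left(-1\right)^{2}) 11\right) - -50107 = \left(55 + - (-2 + 1) 11\right) + 50107 = \left(55 + \left(-1\right) \left(-1\right) 11\right) + 50107 = \left(55 + 1 \cdot 11\right) + 50107 = \left(55 + 11\right) + 50107 = 66 + 50107 = 50173$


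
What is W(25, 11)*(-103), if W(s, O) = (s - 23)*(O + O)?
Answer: -4532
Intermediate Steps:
W(s, O) = 2*O*(-23 + s) (W(s, O) = (-23 + s)*(2*O) = 2*O*(-23 + s))
W(25, 11)*(-103) = (2*11*(-23 + 25))*(-103) = (2*11*2)*(-103) = 44*(-103) = -4532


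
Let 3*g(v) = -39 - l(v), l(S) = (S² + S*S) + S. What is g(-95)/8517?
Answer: -5998/8517 ≈ -0.70424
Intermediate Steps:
l(S) = S + 2*S² (l(S) = (S² + S²) + S = 2*S² + S = S + 2*S²)
g(v) = -13 - v*(1 + 2*v)/3 (g(v) = (-39 - v*(1 + 2*v))/3 = -13 - v*(1 + 2*v)/3)
g(-95)/8517 = (-13 - ⅓*(-95)*(1 + 2*(-95)))/8517 = (-13 - ⅓*(-95)*(1 - 190))*(1/8517) = (-13 - ⅓*(-95)*(-189))*(1/8517) = (-13 - 5985)*(1/8517) = -5998*1/8517 = -5998/8517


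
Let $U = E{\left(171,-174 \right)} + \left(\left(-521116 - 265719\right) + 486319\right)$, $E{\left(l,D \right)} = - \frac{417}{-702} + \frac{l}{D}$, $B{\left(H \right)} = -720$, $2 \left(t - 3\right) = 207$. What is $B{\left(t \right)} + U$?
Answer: $- \frac{1022095067}{3393} \approx -3.0124 \cdot 10^{5}$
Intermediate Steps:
$t = \frac{213}{2}$ ($t = 3 + \frac{1}{2} \cdot 207 = 3 + \frac{207}{2} = \frac{213}{2} \approx 106.5$)
$E{\left(l,D \right)} = \frac{139}{234} + \frac{l}{D}$ ($E{\left(l,D \right)} = \left(-417\right) \left(- \frac{1}{702}\right) + \frac{l}{D} = \frac{139}{234} + \frac{l}{D}$)
$U = - \frac{1019652107}{3393}$ ($U = \left(\frac{139}{234} + \frac{171}{-174}\right) + \left(\left(-521116 - 265719\right) + 486319\right) = \left(\frac{139}{234} + 171 \left(- \frac{1}{174}\right)\right) + \left(-786835 + 486319\right) = \left(\frac{139}{234} - \frac{57}{58}\right) - 300516 = - \frac{1319}{3393} - 300516 = - \frac{1019652107}{3393} \approx -3.0052 \cdot 10^{5}$)
$B{\left(t \right)} + U = -720 - \frac{1019652107}{3393} = - \frac{1022095067}{3393}$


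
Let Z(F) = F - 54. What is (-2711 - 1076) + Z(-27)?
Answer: -3868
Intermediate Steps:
Z(F) = -54 + F
(-2711 - 1076) + Z(-27) = (-2711 - 1076) + (-54 - 27) = -3787 - 81 = -3868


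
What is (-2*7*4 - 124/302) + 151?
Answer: 14283/151 ≈ 94.589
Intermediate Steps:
(-2*7*4 - 124/302) + 151 = (-14*4 - 124*1/302) + 151 = (-56 - 62/151) + 151 = -8518/151 + 151 = 14283/151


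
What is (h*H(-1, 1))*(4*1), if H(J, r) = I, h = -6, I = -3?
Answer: 72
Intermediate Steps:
H(J, r) = -3
(h*H(-1, 1))*(4*1) = (-6*(-3))*(4*1) = 18*4 = 72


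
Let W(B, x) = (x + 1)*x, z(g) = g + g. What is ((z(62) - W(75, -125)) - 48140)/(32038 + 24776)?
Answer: -10586/9469 ≈ -1.1180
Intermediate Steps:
z(g) = 2*g
W(B, x) = x*(1 + x) (W(B, x) = (1 + x)*x = x*(1 + x))
((z(62) - W(75, -125)) - 48140)/(32038 + 24776) = ((2*62 - (-125)*(1 - 125)) - 48140)/(32038 + 24776) = ((124 - (-125)*(-124)) - 48140)/56814 = ((124 - 1*15500) - 48140)*(1/56814) = ((124 - 15500) - 48140)*(1/56814) = (-15376 - 48140)*(1/56814) = -63516*1/56814 = -10586/9469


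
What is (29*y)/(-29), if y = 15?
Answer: -15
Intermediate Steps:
(29*y)/(-29) = (29*15)/(-29) = 435*(-1/29) = -15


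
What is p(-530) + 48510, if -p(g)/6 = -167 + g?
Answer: 52692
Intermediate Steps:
p(g) = 1002 - 6*g (p(g) = -6*(-167 + g) = 1002 - 6*g)
p(-530) + 48510 = (1002 - 6*(-530)) + 48510 = (1002 + 3180) + 48510 = 4182 + 48510 = 52692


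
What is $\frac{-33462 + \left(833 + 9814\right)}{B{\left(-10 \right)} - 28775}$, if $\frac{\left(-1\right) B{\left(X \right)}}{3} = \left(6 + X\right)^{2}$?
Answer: $\frac{22815}{28823} \approx 0.79156$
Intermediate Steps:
$B{\left(X \right)} = - 3 \left(6 + X\right)^{2}$
$\frac{-33462 + \left(833 + 9814\right)}{B{\left(-10 \right)} - 28775} = \frac{-33462 + \left(833 + 9814\right)}{- 3 \left(6 - 10\right)^{2} - 28775} = \frac{-33462 + 10647}{- 3 \left(-4\right)^{2} - 28775} = - \frac{22815}{\left(-3\right) 16 - 28775} = - \frac{22815}{-48 - 28775} = - \frac{22815}{-28823} = \left(-22815\right) \left(- \frac{1}{28823}\right) = \frac{22815}{28823}$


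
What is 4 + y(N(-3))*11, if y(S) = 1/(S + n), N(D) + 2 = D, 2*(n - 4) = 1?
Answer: -18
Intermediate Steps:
n = 9/2 (n = 4 + (½)*1 = 4 + ½ = 9/2 ≈ 4.5000)
N(D) = -2 + D
y(S) = 1/(9/2 + S) (y(S) = 1/(S + 9/2) = 1/(9/2 + S))
4 + y(N(-3))*11 = 4 + (2/(9 + 2*(-2 - 3)))*11 = 4 + (2/(9 + 2*(-5)))*11 = 4 + (2/(9 - 10))*11 = 4 + (2/(-1))*11 = 4 + (2*(-1))*11 = 4 - 2*11 = 4 - 22 = -18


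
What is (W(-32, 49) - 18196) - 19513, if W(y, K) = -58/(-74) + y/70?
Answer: -48832732/1295 ≈ -37709.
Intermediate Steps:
W(y, K) = 29/37 + y/70 (W(y, K) = -58*(-1/74) + y*(1/70) = 29/37 + y/70)
(W(-32, 49) - 18196) - 19513 = ((29/37 + (1/70)*(-32)) - 18196) - 19513 = ((29/37 - 16/35) - 18196) - 19513 = (423/1295 - 18196) - 19513 = -23563397/1295 - 19513 = -48832732/1295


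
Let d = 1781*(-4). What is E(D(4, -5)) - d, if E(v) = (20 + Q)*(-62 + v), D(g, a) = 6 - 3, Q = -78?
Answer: 10546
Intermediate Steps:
D(g, a) = 3
E(v) = 3596 - 58*v (E(v) = (20 - 78)*(-62 + v) = -58*(-62 + v) = 3596 - 58*v)
d = -7124
E(D(4, -5)) - d = (3596 - 58*3) - 1*(-7124) = (3596 - 174) + 7124 = 3422 + 7124 = 10546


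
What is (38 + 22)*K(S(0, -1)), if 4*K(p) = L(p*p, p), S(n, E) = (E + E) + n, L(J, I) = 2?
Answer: 30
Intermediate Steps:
S(n, E) = n + 2*E (S(n, E) = 2*E + n = n + 2*E)
K(p) = ½ (K(p) = (¼)*2 = ½)
(38 + 22)*K(S(0, -1)) = (38 + 22)*(½) = 60*(½) = 30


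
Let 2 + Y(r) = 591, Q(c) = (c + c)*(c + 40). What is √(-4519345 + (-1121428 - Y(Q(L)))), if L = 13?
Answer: 3*I*√626818 ≈ 2375.2*I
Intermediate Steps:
Q(c) = 2*c*(40 + c) (Q(c) = (2*c)*(40 + c) = 2*c*(40 + c))
Y(r) = 589 (Y(r) = -2 + 591 = 589)
√(-4519345 + (-1121428 - Y(Q(L)))) = √(-4519345 + (-1121428 - 1*589)) = √(-4519345 + (-1121428 - 589)) = √(-4519345 - 1122017) = √(-5641362) = 3*I*√626818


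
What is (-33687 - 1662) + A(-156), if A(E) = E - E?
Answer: -35349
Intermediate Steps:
A(E) = 0
(-33687 - 1662) + A(-156) = (-33687 - 1662) + 0 = -35349 + 0 = -35349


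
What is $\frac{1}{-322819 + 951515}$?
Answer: $\frac{1}{628696} \approx 1.5906 \cdot 10^{-6}$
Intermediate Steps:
$\frac{1}{-322819 + 951515} = \frac{1}{628696}$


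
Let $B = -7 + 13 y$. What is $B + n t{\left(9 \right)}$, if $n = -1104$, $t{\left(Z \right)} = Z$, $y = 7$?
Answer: $-9852$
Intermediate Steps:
$B = 84$ ($B = -7 + 13 \cdot 7 = -7 + 91 = 84$)
$B + n t{\left(9 \right)} = 84 - 9936 = -9852$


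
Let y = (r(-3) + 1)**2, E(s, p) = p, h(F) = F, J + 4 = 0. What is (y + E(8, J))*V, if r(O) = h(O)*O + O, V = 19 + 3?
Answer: 990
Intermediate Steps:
J = -4 (J = -4 + 0 = -4)
V = 22
r(O) = O + O**2 (r(O) = O*O + O = O**2 + O = O + O**2)
y = 49 (y = (-3*(1 - 3) + 1)**2 = (-3*(-2) + 1)**2 = (6 + 1)**2 = 7**2 = 49)
(y + E(8, J))*V = (49 - 4)*22 = 45*22 = 990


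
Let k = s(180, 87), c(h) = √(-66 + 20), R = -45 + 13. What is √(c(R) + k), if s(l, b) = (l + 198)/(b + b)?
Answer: √(1827 + 841*I*√46)/29 ≈ 2.1557 + 1.5731*I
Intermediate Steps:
s(l, b) = (198 + l)/(2*b) (s(l, b) = (198 + l)/((2*b)) = (198 + l)*(1/(2*b)) = (198 + l)/(2*b))
R = -32
c(h) = I*√46 (c(h) = √(-46) = I*√46)
k = 63/29 (k = (½)*(198 + 180)/87 = (½)*(1/87)*378 = 63/29 ≈ 2.1724)
√(c(R) + k) = √(I*√46 + 63/29) = √(63/29 + I*√46)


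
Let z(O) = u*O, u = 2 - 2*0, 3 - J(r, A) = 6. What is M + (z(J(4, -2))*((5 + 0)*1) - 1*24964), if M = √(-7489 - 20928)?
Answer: -24994 + I*√28417 ≈ -24994.0 + 168.57*I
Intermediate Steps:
J(r, A) = -3 (J(r, A) = 3 - 1*6 = 3 - 6 = -3)
u = 2 (u = 2 + 0 = 2)
M = I*√28417 (M = √(-28417) = I*√28417 ≈ 168.57*I)
z(O) = 2*O
M + (z(J(4, -2))*((5 + 0)*1) - 1*24964) = I*√28417 + ((2*(-3))*((5 + 0)*1) - 1*24964) = I*√28417 + (-30 - 24964) = I*√28417 - 24994 = -24994 + I*√28417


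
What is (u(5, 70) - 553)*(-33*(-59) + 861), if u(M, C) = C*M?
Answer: -570024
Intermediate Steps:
(u(5, 70) - 553)*(-33*(-59) + 861) = (70*5 - 553)*(-33*(-59) + 861) = (350 - 553)*(1947 + 861) = -203*2808 = -570024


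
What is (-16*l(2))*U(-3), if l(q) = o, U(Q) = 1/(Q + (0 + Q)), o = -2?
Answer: -16/3 ≈ -5.3333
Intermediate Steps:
U(Q) = 1/(2*Q) (U(Q) = 1/(Q + Q) = 1/(2*Q))
l(q) = -2
(-16*l(2))*U(-3) = (-16*(-2))*((½)/(-3)) = 32*((½)*(-⅓)) = 32*(-⅙) = -16/3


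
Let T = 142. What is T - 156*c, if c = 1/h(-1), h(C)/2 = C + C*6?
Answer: 1072/7 ≈ 153.14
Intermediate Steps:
h(C) = 14*C (h(C) = 2*(C + C*6) = 2*(C + 6*C) = 2*(7*C) = 14*C)
c = -1/14 (c = 1/(14*(-1)) = 1/(-14) = -1/14 ≈ -0.071429)
T - 156*c = 142 - 156*(-1/14) = 142 + 78/7 = 1072/7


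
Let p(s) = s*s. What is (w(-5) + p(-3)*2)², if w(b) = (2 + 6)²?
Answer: 6724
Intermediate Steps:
p(s) = s²
w(b) = 64 (w(b) = 8² = 64)
(w(-5) + p(-3)*2)² = (64 + (-3)²*2)² = (64 + 9*2)² = (64 + 18)² = 82² = 6724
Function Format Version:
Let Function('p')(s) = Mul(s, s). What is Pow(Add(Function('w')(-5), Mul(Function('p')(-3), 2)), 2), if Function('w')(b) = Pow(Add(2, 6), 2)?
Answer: 6724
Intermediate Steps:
Function('p')(s) = Pow(s, 2)
Function('w')(b) = 64 (Function('w')(b) = Pow(8, 2) = 64)
Pow(Add(Function('w')(-5), Mul(Function('p')(-3), 2)), 2) = Pow(Add(64, Mul(Pow(-3, 2), 2)), 2) = Pow(Add(64, Mul(9, 2)), 2) = Pow(Add(64, 18), 2) = Pow(82, 2) = 6724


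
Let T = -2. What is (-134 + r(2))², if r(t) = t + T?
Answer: 17956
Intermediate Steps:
r(t) = -2 + t (r(t) = t - 2 = -2 + t)
(-134 + r(2))² = (-134 + (-2 + 2))² = (-134 + 0)² = (-134)² = 17956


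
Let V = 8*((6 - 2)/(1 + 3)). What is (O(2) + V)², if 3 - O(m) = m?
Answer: 81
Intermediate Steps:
O(m) = 3 - m
V = 8 (V = 8*(4/4) = 8*(4*(¼)) = 8*1 = 8)
(O(2) + V)² = ((3 - 1*2) + 8)² = ((3 - 2) + 8)² = (1 + 8)² = 9² = 81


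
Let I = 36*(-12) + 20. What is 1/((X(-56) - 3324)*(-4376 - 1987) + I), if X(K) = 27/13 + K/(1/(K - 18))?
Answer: -13/68006737 ≈ -1.9116e-7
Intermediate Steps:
X(K) = 27/13 + K*(-18 + K) (X(K) = 27*(1/13) + K/(1/(-18 + K)) = 27/13 + K*(-18 + K))
I = -412 (I = -432 + 20 = -412)
1/((X(-56) - 3324)*(-4376 - 1987) + I) = 1/(((27/13 + (-56)² - 18*(-56)) - 3324)*(-4376 - 1987) - 412) = 1/(((27/13 + 3136 + 1008) - 3324)*(-6363) - 412) = 1/((53899/13 - 3324)*(-6363) - 412) = 1/((10687/13)*(-6363) - 412) = 1/(-68001381/13 - 412) = 1/(-68006737/13) = -13/68006737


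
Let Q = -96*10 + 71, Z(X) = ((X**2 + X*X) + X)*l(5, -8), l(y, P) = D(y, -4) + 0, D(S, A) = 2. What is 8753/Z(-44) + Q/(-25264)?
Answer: 28492747/24177648 ≈ 1.1785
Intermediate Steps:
l(y, P) = 2 (l(y, P) = 2 + 0 = 2)
Z(X) = 2*X + 4*X**2 (Z(X) = ((X**2 + X*X) + X)*2 = ((X**2 + X**2) + X)*2 = (2*X**2 + X)*2 = (X + 2*X**2)*2 = 2*X + 4*X**2)
Q = -889 (Q = -960 + 71 = -889)
8753/Z(-44) + Q/(-25264) = 8753/((2*(-44)*(1 + 2*(-44)))) - 889/(-25264) = 8753/((2*(-44)*(1 - 88))) - 889*(-1/25264) = 8753/((2*(-44)*(-87))) + 889/25264 = 8753/7656 + 889/25264 = 28492747/24177648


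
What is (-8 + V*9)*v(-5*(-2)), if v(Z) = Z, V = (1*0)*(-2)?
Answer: -80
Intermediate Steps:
V = 0 (V = 0*(-2) = 0)
(-8 + V*9)*v(-5*(-2)) = (-8 + 0*9)*(-5*(-2)) = (-8 + 0)*10 = -8*10 = -80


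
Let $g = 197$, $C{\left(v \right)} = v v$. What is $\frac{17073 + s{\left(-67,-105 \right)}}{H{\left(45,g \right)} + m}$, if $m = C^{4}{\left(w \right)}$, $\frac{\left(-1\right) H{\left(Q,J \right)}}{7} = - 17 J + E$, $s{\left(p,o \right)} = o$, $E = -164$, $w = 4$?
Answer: $\frac{16968}{90127} \approx 0.18827$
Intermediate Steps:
$C{\left(v \right)} = v^{2}$
$H{\left(Q,J \right)} = 1148 + 119 J$ ($H{\left(Q,J \right)} = - 7 \left(- 17 J - 164\right) = - 7 \left(-164 - 17 J\right) = 1148 + 119 J$)
$m = 65536$ ($m = \left(4^{2}\right)^{4} = 16^{4} = 65536$)
$\frac{17073 + s{\left(-67,-105 \right)}}{H{\left(45,g \right)} + m} = \frac{17073 - 105}{\left(1148 + 119 \cdot 197\right) + 65536} = \frac{16968}{\left(1148 + 23443\right) + 65536} = \frac{16968}{24591 + 65536} = \frac{16968}{90127}$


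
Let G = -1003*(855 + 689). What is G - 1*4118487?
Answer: -5667119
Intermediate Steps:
G = -1548632 (G = -1003*1544 = -1548632)
G - 1*4118487 = -1548632 - 1*4118487 = -1548632 - 4118487 = -5667119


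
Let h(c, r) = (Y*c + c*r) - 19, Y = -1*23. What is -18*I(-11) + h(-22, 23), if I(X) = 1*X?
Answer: 179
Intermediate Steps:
Y = -23
h(c, r) = -19 - 23*c + c*r (h(c, r) = (-23*c + c*r) - 19 = -19 - 23*c + c*r)
I(X) = X
-18*I(-11) + h(-22, 23) = -18*(-11) + (-19 - 23*(-22) - 22*23) = 198 + (-19 + 506 - 506) = 198 - 19 = 179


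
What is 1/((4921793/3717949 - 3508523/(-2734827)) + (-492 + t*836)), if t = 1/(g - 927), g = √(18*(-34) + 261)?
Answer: -63709552512710226837101388512637/31236460327474404563482715825925160 + 379086225816234870091734873*I*√39/31236460327474404563482715825925160 ≈ -0.0020396 + 7.5789e-8*I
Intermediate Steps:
g = 3*I*√39 (g = √(-612 + 261) = √(-351) = 3*I*√39 ≈ 18.735*I)
t = 1/(-927 + 3*I*√39) (t = 1/(3*I*√39 - 927) = 1/(-927 + 3*I*√39) ≈ -0.0010783 - 2.179e-5*I)
1/((4921793/3717949 - 3508523/(-2734827)) + (-492 + t*836)) = 1/((4921793/3717949 - 3508523/(-2734827)) + (-492 + (-103/95520 - I*√39/286560)*836)) = 1/((4921793*(1/3717949) - 3508523*(-1/2734827)) + (-492 + (-21527/23880 - 209*I*√39/71640))) = 1/((4921793/3717949 + 3508523/2734827) + (-11770487/23880 - 209*I*√39/71640)) = 1/(26504761964138/10167947309823 + (-11770487/23880 - 209*I*√39/71640)) = 1/(-39682919303750992787/80936860586191080 - 209*I*√39/71640)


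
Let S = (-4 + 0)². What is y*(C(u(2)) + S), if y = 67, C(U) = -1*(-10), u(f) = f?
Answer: 1742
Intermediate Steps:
C(U) = 10
S = 16 (S = (-4)² = 16)
y*(C(u(2)) + S) = 67*(10 + 16) = 67*26 = 1742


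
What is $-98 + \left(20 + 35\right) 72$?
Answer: $3862$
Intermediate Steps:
$-98 + \left(20 + 35\right) 72 = -98 + 55 \cdot 72 = -98 + 3960 = 3862$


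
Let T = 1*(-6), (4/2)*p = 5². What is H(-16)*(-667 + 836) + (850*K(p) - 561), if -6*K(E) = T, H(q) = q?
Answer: -2415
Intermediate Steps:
p = 25/2 (p = (½)*5² = (½)*25 = 25/2 ≈ 12.500)
T = -6
K(E) = 1 (K(E) = -⅙*(-6) = 1)
H(-16)*(-667 + 836) + (850*K(p) - 561) = -16*(-667 + 836) + (850*1 - 561) = -16*169 + (850 - 561) = -2704 + 289 = -2415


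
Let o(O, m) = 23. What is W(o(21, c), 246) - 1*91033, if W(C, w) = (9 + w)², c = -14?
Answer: -26008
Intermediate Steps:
W(o(21, c), 246) - 1*91033 = (9 + 246)² - 1*91033 = 255² - 91033 = 65025 - 91033 = -26008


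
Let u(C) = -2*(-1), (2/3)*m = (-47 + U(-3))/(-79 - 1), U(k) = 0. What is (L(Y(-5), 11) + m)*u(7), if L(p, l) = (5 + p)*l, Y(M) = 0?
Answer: 8941/80 ≈ 111.76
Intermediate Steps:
m = 141/160 (m = 3*((-47 + 0)/(-79 - 1))/2 = 3*(-47/(-80))/2 = 3*(-47*(-1/80))/2 = (3/2)*(47/80) = 141/160 ≈ 0.88125)
L(p, l) = l*(5 + p)
u(C) = 2
(L(Y(-5), 11) + m)*u(7) = (11*(5 + 0) + 141/160)*2 = (11*5 + 141/160)*2 = (55 + 141/160)*2 = (8941/160)*2 = 8941/80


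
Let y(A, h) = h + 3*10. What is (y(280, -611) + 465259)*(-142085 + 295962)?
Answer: 71503256606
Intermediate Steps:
y(A, h) = 30 + h (y(A, h) = h + 30 = 30 + h)
(y(280, -611) + 465259)*(-142085 + 295962) = ((30 - 611) + 465259)*(-142085 + 295962) = (-581 + 465259)*153877 = 464678*153877 = 71503256606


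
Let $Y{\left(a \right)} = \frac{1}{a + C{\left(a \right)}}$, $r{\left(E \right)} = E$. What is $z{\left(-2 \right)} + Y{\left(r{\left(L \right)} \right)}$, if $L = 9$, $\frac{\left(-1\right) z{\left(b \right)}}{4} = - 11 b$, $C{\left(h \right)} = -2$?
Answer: $- \frac{615}{7} \approx -87.857$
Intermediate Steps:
$z{\left(b \right)} = 44 b$ ($z{\left(b \right)} = - 4 \left(- 11 b\right) = 44 b$)
$Y{\left(a \right)} = \frac{1}{-2 + a}$ ($Y{\left(a \right)} = \frac{1}{a - 2} = \frac{1}{-2 + a}$)
$z{\left(-2 \right)} + Y{\left(r{\left(L \right)} \right)} = 44 \left(-2\right) + \frac{1}{-2 + 9} = -88 + \frac{1}{7} = - \frac{615}{7}$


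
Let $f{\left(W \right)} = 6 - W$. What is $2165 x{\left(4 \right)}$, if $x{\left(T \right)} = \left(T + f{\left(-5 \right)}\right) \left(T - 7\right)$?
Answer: $-97425$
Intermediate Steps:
$x{\left(T \right)} = \left(-7 + T\right) \left(11 + T\right)$ ($x{\left(T \right)} = \left(T + \left(6 - -5\right)\right) \left(T - 7\right) = \left(T + \left(6 + 5\right)\right) \left(-7 + T\right) = \left(T + 11\right) \left(-7 + T\right) = \left(11 + T\right) \left(-7 + T\right) = \left(-7 + T\right) \left(11 + T\right)$)
$2165 x{\left(4 \right)} = 2165 \left(-77 + 4^{2} + 4 \cdot 4\right) = 2165 \left(-77 + 16 + 16\right) = 2165 \left(-45\right) = -97425$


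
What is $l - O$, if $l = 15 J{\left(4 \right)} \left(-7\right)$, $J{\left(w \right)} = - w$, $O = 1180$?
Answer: $-760$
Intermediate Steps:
$l = 420$ ($l = 15 \left(\left(-1\right) 4\right) \left(-7\right) = 15 \left(-4\right) \left(-7\right) = \left(-60\right) \left(-7\right) = 420$)
$l - O = 420 - 1180 = -760$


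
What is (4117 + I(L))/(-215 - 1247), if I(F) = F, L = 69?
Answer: -2093/731 ≈ -2.8632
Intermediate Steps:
(4117 + I(L))/(-215 - 1247) = (4117 + 69)/(-215 - 1247) = 4186/(-1462) = 4186*(-1/1462) = -2093/731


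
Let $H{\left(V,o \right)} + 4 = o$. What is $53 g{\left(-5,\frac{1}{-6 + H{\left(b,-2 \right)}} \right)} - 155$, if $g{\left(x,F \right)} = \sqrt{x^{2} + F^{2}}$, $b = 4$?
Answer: $-155 + \frac{53 \sqrt{3601}}{12} \approx 110.04$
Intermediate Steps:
$H{\left(V,o \right)} = -4 + o$
$g{\left(x,F \right)} = \sqrt{F^{2} + x^{2}}$
$53 g{\left(-5,\frac{1}{-6 + H{\left(b,-2 \right)}} \right)} - 155 = 53 \sqrt{\left(\frac{1}{-6 - 6}\right)^{2} + \left(-5\right)^{2}} - 155 = 53 \sqrt{\left(\frac{1}{-6 - 6}\right)^{2} + 25} - 155 = 53 \sqrt{\left(\frac{1}{-12}\right)^{2} + 25} - 155 = 53 \sqrt{\left(- \frac{1}{12}\right)^{2} + 25} - 155 = 53 \sqrt{\frac{1}{144} + 25} - 155 = 53 \sqrt{\frac{3601}{144}} - 155 = 53 \frac{\sqrt{3601}}{12} - 155 = \frac{53 \sqrt{3601}}{12} - 155 = -155 + \frac{53 \sqrt{3601}}{12}$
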